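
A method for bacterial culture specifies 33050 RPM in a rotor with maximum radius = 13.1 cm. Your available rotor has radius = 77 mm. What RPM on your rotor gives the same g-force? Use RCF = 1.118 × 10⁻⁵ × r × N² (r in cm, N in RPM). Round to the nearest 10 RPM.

43110 RPM

RCF_original = 1.118 × 10⁻⁵ × 13.1 × (33050)² = 1.118 × 10⁻⁵ × 13.1 × 1,092,302,500 ≈ 159,976.4 × g
Your rotor: r = 77 mm = 7.7 cm
159,976.4 = 1.118 × 10⁻⁵ × 7.7 × N²
N² = 159,976.4 / (8.6086 × 10⁻⁵) = 1,858,332,365
N ≈ √1,858,332,365 ≈ 43,108.4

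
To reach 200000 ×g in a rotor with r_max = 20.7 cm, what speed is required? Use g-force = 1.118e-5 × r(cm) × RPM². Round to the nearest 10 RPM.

29400 RPM

200,000 = 1.118 × 10⁻⁵ × 20.7 × N²
N² = 200,000 / (23.1426 × 10⁻⁵) = 864,207,133
N ≈ √864,207,133 ≈ 29,397.4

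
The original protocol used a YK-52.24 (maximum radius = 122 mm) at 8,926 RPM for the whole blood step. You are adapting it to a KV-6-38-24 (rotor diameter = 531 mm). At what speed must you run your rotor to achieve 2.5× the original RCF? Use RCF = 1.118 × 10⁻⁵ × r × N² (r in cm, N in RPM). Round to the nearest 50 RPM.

≈ 9550 RPM

Original rotor: r = 122 mm = 12.2 cm
RCF_original = 1.118 × 10⁻⁵ × 12.2 × (8926)² = 1.118 × 10⁻⁵ × 12.2 × 79,673,476 ≈ 10,867.1 × g
Target RCF = 2.5 × 10,867.1 ≈ 27,167.8 × g
Your rotor: r = 531 mm / 2 = 265.5 mm = 26.55 cm
27,167.8 = 1.118 × 10⁻⁵ × 26.55 × N²
N² = 27,167.8 / (29.6829 × 10⁻⁵) = 91,526,771
N ≈ √91,526,771 ≈ 9,567.0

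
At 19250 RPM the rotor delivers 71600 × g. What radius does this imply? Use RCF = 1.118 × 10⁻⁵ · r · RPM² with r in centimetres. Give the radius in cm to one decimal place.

71600 = 1.118 × 10⁻⁵ × r × (19250)²
r = 71600 / (1.118 × 10⁻⁵ × 370,562,500) = 71600 / 4142.889 ≈ 17.283 cm

r ≈ 17.3 cm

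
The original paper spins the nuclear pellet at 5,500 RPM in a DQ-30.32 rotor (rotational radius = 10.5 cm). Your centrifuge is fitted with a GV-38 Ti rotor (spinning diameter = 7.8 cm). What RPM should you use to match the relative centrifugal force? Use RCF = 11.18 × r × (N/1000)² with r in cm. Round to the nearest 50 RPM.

≈ 9000 RPM

RCF = 11.18 × r × (N/1000)²
RCF_original = 11.18 × 10.5 × (5.5)² = 11.18 × 10.5 × 30.25 ≈ 3,551 × g
Your rotor: r = 7.8 / 2 = 3.9 cm
3,551 = 11.18 × 3.9 × (N/1000)²
(N/1000)² = 3,551 / 43.602 = 81.44122
N = 1000 × √81.44122 ≈ 9,024.5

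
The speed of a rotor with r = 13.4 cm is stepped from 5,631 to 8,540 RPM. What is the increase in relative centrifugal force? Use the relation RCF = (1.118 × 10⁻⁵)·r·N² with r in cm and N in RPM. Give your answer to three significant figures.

6180 x g

RCF₁ = 1.118 × 10⁻⁵ × 13.4 × (5631)² = 1.118 × 10⁻⁵ × 13.4 × 31,708,161 ≈ 4,750.3 × g
RCF₂ = 1.118 × 10⁻⁵ × 13.4 × (8540)² = 1.118 × 10⁻⁵ × 13.4 × 72,931,600 ≈ 10,926 × g
Increase = 10,926 − 4,750.3 = 6,175.7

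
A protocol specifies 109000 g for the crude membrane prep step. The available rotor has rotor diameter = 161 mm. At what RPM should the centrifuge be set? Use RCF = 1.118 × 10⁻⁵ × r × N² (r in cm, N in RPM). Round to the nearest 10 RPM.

≈ 34800 RPM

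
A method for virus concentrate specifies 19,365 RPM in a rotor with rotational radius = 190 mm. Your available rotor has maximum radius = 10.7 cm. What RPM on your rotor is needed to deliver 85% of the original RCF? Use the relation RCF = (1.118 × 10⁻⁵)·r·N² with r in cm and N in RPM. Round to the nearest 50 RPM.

≈ 23800 RPM

Original rotor: r = 190 mm = 19.0 cm
RCF_original = 1.118 × 10⁻⁵ × 19 × (19365)² = 1.118 × 10⁻⁵ × 19 × 375,003,225 ≈ 79,658.2 × g
Target RCF = 0.85 × 79,658.2 ≈ 67,709.5 × g
67,709.5 = 1.118 × 10⁻⁵ × 10.7 × N²
N² = 67,709.5 / (11.9626 × 10⁻⁵) = 566,009,898
N ≈ √566,009,898 ≈ 23,791.0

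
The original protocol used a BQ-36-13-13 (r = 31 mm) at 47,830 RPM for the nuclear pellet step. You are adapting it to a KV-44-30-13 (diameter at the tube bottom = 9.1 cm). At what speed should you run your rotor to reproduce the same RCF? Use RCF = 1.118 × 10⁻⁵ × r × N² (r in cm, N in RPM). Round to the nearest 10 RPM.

Original rotor: r = 31 mm = 3.1 cm
RCF = 1.118 × 10⁻⁵ × r × N²
RCF_original = 1.118 × 10⁻⁵ × 3.1 × (47830)² = 1.118 × 10⁻⁵ × 3.1 × 2,287,708,900 ≈ 79,287.4 × g
Your rotor: r = 9.1 / 2 = 4.55 cm
79,287.4 = 1.118 × 10⁻⁵ × 4.55 × N²
N² = 79,287.4 / (5.0869 × 10⁻⁵) = 1,558,658,515
N ≈ √1,558,658,515 ≈ 39,479.8

≈ 39480 RPM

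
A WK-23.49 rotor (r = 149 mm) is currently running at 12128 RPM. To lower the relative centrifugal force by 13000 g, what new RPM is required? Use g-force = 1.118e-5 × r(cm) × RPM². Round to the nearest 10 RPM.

r = 149 mm = 14.9 cm
Current RCF = 1.118 × 10⁻⁵ × 14.9 × (12128)² = 1.118 × 10⁻⁵ × 14.9 × 147,088,384 ≈ 24,502.3 × g
Target RCF = 24,502.3 − 13,000 = 11,502.3 × g
N² = 11,502.3 / (16.6582 × 10⁻⁵) = 69,048,877
N ≈ √69,048,877 ≈ 8,309.6

≈ 8310 RPM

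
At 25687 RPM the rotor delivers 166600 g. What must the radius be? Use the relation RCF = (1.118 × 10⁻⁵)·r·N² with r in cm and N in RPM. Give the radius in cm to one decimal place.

22.6 cm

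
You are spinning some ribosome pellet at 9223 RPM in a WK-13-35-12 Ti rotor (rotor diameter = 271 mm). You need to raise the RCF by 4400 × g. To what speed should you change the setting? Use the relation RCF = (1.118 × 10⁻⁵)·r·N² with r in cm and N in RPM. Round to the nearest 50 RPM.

10700 RPM

r = 271 mm / 2 = 135.5 mm = 13.55 cm
Current RCF = 1.118 × 10⁻⁵ × 13.55 × (9223)² = 1.118 × 10⁻⁵ × 13.55 × 85,063,729 ≈ 12,886.2 × g
Target RCF = 12,886.2 + 4,400 = 17,286.2 × g
N² = 17,286.2 / (15.1489 × 10⁻⁵) = 114,108,615
N ≈ √114,108,615 ≈ 10,682.2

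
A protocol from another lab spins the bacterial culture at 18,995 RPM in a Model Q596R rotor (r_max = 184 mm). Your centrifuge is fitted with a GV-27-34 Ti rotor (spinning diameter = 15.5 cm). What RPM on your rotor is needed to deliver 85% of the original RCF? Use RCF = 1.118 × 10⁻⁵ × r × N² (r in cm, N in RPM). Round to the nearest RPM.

26984 RPM

Original rotor: r = 184 mm = 18.4 cm
RCF_original = 1.118 × 10⁻⁵ × 18.4 × (18995)² = 1.118 × 10⁻⁵ × 18.4 × 360,810,025 ≈ 74,223 × g
Target RCF = 0.85 × 74,223 ≈ 63,089.5 × g
Your rotor: r = 15.5 / 2 = 7.75 cm
63,089.5 = 1.118 × 10⁻⁵ × 7.75 × N²
N² = 63,089.5 / (8.6645 × 10⁻⁵) = 728,137,804
N ≈ √728,137,804 ≈ 26,984.0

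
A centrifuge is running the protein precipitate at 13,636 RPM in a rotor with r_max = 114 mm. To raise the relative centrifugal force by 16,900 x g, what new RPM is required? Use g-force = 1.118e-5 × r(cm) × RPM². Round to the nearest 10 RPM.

r = 114 mm = 11.4 cm
Current RCF = 1.118 × 10⁻⁵ × 11.4 × (13636)² = 1.118 × 10⁻⁵ × 11.4 × 185,940,496 ≈ 23,698.5 × g
Target RCF = 23,698.5 + 16,900 = 40,598.5 × g
N² = 40,598.5 / (12.7452 × 10⁻⁵) = 318,539,529
N ≈ √318,539,529 ≈ 17,847.7

17850 RPM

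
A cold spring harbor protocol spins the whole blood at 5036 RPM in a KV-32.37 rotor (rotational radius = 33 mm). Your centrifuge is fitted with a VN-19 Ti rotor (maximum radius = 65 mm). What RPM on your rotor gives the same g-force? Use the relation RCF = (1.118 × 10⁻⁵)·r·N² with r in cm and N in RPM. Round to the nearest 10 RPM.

≈ 3590 RPM

Original rotor: r = 33 mm = 3.3 cm
RCF_original = 1.118 × 10⁻⁵ × 3.3 × (5036)² = 1.118 × 10⁻⁵ × 3.3 × 25,361,296 ≈ 935.7 × g
Your rotor: r = 65 mm = 6.5 cm
935.7 = 1.118 × 10⁻⁵ × 6.5 × N²
N² = 935.7 / (7.267 × 10⁻⁵) = 12,876,015
N ≈ √12,876,015 ≈ 3,588.3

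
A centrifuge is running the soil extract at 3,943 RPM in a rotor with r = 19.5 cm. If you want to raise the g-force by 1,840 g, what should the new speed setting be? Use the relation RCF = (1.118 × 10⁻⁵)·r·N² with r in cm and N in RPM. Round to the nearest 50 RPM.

≈ 4900 RPM

Current RCF = 1.118 × 10⁻⁵ × 19.5 × (3943)² = 1.118 × 10⁻⁵ × 19.5 × 15,547,249 ≈ 3,389.5 × g
Target RCF = 3,389.5 + 1,840 = 5,229.5 × g
N² = 5,229.5 / (21.801 × 10⁻⁵) = 23,987,432
N ≈ √23,987,432 ≈ 4,897.7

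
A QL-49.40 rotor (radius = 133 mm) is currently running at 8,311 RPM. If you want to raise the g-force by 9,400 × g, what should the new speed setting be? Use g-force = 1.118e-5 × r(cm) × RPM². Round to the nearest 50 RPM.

r = 133 mm = 13.3 cm
Current RCF = 1.118 × 10⁻⁵ × 13.3 × (8311)² = 1.118 × 10⁻⁵ × 13.3 × 69,072,721 ≈ 10,270.7 × g
Target RCF = 10,270.7 + 9,400 = 19,670.7 × g
N² = 19,670.7 / (14.8694 × 10⁻⁵) = 132,289,803
N ≈ √132,289,803 ≈ 11,501.7

N₂ ≈ 11500 RPM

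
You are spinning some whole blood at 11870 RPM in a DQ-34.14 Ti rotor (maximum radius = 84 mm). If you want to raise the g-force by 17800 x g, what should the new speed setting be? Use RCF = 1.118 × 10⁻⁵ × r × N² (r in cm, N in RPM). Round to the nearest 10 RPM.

r = 84 mm = 8.4 cm
Current RCF = 1.118 × 10⁻⁵ × 8.4 × (11870)² = 1.118 × 10⁻⁵ × 8.4 × 140,896,900 ≈ 13,231.9 × g
Target RCF = 13,231.9 + 17,800 = 31,031.9 × g
N² = 31,031.9 / (9.3912 × 10⁻⁵) = 330,435,940
N ≈ √330,435,940 ≈ 18,177.9

18180 RPM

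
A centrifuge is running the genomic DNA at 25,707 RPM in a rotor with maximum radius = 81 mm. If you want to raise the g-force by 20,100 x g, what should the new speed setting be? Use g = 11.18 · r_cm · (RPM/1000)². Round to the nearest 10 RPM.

≈ 29710 RPM

r = 81 mm = 8.1 cm
Current RCF = 11.18 × 8.1 × (25.707)² = 11.18 × 8.1 × 660.849849 ≈ 59,845.2 × g
Target RCF = 59,845.2 + 20,100 = 79,945.2 × g
(N/1000)² = 79,945.2 / 90.558 = 882.8066
N = 1000 × √882.8066 ≈ 29,712.1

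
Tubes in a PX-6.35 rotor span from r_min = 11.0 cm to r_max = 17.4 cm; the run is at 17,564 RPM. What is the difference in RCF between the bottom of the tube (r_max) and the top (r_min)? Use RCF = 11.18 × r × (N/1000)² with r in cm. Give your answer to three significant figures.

≈ 22100 ×g

ΔRCF = 11.18 × (r_max − r_min) × (N/1000)² = 11.18 × 6.4 × 308.494096 ≈ 22,073.4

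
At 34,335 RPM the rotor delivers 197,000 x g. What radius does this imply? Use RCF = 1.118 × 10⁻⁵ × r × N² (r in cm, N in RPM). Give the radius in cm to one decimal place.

14.9 cm

197000 = 1.118 × 10⁻⁵ × r × (34335)²
r = 197000 / (1.118 × 10⁻⁵ × 1,178,892,225) = 197000 / 13180.02 ≈ 14.947 cm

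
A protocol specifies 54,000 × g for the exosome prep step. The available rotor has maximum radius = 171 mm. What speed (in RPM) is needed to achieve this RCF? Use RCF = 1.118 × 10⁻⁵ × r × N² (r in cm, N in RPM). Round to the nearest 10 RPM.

r = 171 mm = 17.1 cm
54,000 = 1.118 × 10⁻⁵ × 17.1 × N²
N² = 54,000 / (19.1178 × 10⁻⁵) = 282,459,279
N ≈ √282,459,279 ≈ 16,806.5

16810 RPM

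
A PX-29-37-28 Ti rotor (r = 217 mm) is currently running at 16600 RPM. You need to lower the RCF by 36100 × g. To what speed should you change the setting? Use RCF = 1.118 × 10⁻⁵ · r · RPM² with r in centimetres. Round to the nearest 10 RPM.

N₂ ≈ 11260 RPM

r = 217 mm = 21.7 cm
Current RCF = 1.118 × 10⁻⁵ × 21.7 × (16600)² = 1.118 × 10⁻⁵ × 21.7 × 275,560,000 ≈ 66,852.5 × g
Target RCF = 66,852.5 − 36,100 = 30,752.5 × g
N² = 30,752.5 / (24.2606 × 10⁻⁵) = 126,759,025
N ≈ √126,759,025 ≈ 11,258.7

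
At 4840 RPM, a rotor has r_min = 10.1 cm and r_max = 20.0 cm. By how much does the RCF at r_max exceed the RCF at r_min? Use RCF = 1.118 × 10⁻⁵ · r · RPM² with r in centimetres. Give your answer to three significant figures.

ΔRCF ≈ 2590 ×g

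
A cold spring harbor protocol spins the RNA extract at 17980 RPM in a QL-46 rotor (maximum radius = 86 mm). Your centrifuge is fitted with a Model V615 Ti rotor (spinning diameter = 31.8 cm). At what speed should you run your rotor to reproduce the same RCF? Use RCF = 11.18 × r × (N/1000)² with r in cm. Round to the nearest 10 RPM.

Original rotor: r = 86 mm = 8.6 cm
RCF_original = 11.18 × 8.6 × (17.98)² = 11.18 × 8.6 × 323.2804 ≈ 31,082.8 × g
Your rotor: r = 31.8 / 2 = 15.9 cm
31,082.8 = 11.18 × 15.9 × (N/1000)²
(N/1000)² = 31,082.8 / 177.762 = 174.8563
N = 1000 × √174.8563 ≈ 13,223.3

13220 RPM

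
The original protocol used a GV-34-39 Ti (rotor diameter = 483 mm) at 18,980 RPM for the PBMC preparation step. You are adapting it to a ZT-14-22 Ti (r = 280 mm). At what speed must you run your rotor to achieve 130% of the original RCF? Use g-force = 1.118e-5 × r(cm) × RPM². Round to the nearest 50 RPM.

20100 RPM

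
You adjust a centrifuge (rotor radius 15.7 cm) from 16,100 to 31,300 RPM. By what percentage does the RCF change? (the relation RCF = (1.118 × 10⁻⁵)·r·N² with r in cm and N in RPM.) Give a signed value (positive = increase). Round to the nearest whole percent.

RCF ∝ N², so the ratio is (31300/16100)² = (1.944099)² = 3.7795.
Change = 3.7795 − 1 = +2.7795 → +278.0%.

+278%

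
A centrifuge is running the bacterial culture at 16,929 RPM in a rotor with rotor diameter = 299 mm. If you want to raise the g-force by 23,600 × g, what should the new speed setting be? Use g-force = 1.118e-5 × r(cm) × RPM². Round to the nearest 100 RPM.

r = 299 mm / 2 = 149.5 mm = 14.95 cm
Current RCF = 1.118 × 10⁻⁵ × 14.95 × (16929)² = 1.118 × 10⁻⁵ × 14.95 × 286,591,041 ≈ 47,901.1 × g
Target RCF = 47,901.1 + 23,600 = 71,501.1 × g
N² = 71,501.1 / (16.7141 × 10⁻⁵) = 427,789,112
N ≈ √427,789,112 ≈ 20,683.1

20700 RPM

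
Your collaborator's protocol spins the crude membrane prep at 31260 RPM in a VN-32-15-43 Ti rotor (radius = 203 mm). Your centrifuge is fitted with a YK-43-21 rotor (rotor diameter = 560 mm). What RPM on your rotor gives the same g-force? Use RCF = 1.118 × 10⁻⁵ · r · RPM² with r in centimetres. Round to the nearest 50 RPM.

Original rotor: r = 203 mm = 20.3 cm
RCF_original = 1.118 × 10⁻⁵ × 20.3 × (31260)² = 1.118 × 10⁻⁵ × 20.3 × 977,187,600 ≈ 221,776.6 × g
Your rotor: r = 560 mm / 2 = 280 mm = 28 cm
221,776.6 = 1.118 × 10⁻⁵ × 28 × N²
N² = 221,776.6 / (31.304 × 10⁻⁵) = 708,460,900
N ≈ √708,460,900 ≈ 26,616.9

26600 RPM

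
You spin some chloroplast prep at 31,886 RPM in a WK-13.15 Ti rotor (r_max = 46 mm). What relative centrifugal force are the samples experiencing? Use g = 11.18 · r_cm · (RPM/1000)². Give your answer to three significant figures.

≈ 52300 ×g

r = 46 mm = 4.6 cm
RCF = 11.18 × 4.6 × (31.886)² = 11.18 × 4.6 × 1,016.716996 ≈ 52,287.7 × g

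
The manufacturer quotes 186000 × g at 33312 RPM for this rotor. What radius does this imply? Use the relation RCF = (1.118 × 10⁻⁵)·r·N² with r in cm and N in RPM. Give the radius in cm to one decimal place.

RCF = 1.118 × 10⁻⁵ × r × N²
186000 = 1.118 × 10⁻⁵ × r × (33312)²
r = 186000 / (1.118 × 10⁻⁵ × 1,109,689,344) = 186000 / 12406.33 ≈ 14.992 cm

15.0 cm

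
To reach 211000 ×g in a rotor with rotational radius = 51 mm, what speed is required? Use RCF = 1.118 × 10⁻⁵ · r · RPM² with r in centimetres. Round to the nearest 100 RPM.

N ≈ 60800 RPM

r = 51 mm = 5.1 cm
211,000 = 1.118 × 10⁻⁵ × 5.1 × N²
N² = 211,000 / (5.7018 × 10⁻⁵) = 3,700,585,780
N ≈ √3,700,585,780 ≈ 60,832.4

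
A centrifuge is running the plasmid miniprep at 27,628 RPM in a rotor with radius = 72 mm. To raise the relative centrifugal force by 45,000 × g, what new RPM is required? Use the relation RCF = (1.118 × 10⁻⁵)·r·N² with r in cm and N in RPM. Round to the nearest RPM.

r = 72 mm = 7.2 cm
Current RCF = 1.118 × 10⁻⁵ × 7.2 × (27628)² = 1.118 × 10⁻⁵ × 7.2 × 763,306,384 ≈ 61,443.1 × g
Target RCF = 61,443.1 + 45,000 = 106,443.1 × g
N² = 106,443.1 / (8.0496 × 10⁻⁵) = 1,322,340,241
N ≈ √1,322,340,241 ≈ 36,364.0

36364 RPM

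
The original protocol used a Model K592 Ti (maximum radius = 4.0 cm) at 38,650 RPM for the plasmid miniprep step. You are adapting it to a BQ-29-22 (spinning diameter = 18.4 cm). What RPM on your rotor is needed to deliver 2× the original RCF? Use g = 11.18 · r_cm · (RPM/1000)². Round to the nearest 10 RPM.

RCF_original = 11.18 × 4 × (38.65)² = 11.18 × 4 × 1,493.8225 ≈ 66,803.7 × g
Target RCF = 2 × 66,803.7 ≈ 133,607.4 × g
Your rotor: r = 18.4 / 2 = 9.2 cm
133,607.4 = 11.18 × 9.2 × (N/1000)²
(N/1000)² = 133,607.4 / 102.856 = 1298.975
N = 1000 × √1298.975 ≈ 36,041.3

≈ 36040 RPM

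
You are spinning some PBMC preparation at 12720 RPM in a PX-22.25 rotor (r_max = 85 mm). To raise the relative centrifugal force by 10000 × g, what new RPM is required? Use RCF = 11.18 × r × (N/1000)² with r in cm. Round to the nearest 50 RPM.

16350 RPM

r = 85 mm = 8.5 cm
Current RCF = 11.18 × 8.5 × (12.72)² = 11.18 × 8.5 × 161.7984 ≈ 15,375.7 × g
Target RCF = 15,375.7 + 10,000 = 25,375.7 × g
(N/1000)² = 25,375.7 / 95.03 = 267.0283
N = 1000 × √267.0283 ≈ 16,341.0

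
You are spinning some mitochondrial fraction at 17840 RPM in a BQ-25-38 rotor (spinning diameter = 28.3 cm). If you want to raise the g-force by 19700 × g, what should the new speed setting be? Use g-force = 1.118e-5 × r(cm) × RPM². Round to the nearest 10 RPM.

≈ 21040 RPM

r = 28.3 / 2 = 14.15 cm
Current RCF = 1.118 × 10⁻⁵ × 14.15 × (17840)² = 1.118 × 10⁻⁵ × 14.15 × 318,265,600 ≈ 50,348.7 × g
Target RCF = 50,348.7 + 19,700 = 70,048.7 × g
N² = 70,048.7 / (15.8197 × 10⁻⁵) = 442,794,111
N ≈ √442,794,111 ≈ 21,042.7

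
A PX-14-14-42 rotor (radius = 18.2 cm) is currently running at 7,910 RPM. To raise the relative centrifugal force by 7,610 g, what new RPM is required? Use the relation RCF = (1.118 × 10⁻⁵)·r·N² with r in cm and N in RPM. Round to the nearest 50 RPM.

10000 RPM

Current RCF = 1.118 × 10⁻⁵ × 18.2 × (7910)² = 1.118 × 10⁻⁵ × 18.2 × 62,568,100 ≈ 12,731.1 × g
Target RCF = 12,731.1 + 7,610 = 20,341.1 × g
N² = 20,341.1 / (20.3476 × 10⁻⁵) = 99,968,055
N ≈ √99,968,055 ≈ 9,998.4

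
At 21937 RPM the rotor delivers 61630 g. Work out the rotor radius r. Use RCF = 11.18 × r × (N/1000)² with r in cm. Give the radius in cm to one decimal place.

61630 = 11.18 × r × (21.937)²
r = 61630 / (11.18 × 481.231969) = 61630 / 5380.173 ≈ 11.455 cm

r ≈ 11.5 cm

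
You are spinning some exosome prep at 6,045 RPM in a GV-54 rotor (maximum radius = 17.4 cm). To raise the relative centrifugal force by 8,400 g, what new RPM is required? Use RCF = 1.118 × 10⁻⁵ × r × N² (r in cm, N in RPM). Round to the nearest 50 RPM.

Current RCF = 1.118 × 10⁻⁵ × 17.4 × (6045)² = 1.118 × 10⁻⁵ × 17.4 × 36,542,025 ≈ 7,108.6 × g
Target RCF = 7,108.6 + 8,400 = 15,508.6 × g
N² = 15,508.6 / (19.4532 × 10⁻⁵) = 79,722,616
N ≈ √79,722,616 ≈ 8,928.8

8950 RPM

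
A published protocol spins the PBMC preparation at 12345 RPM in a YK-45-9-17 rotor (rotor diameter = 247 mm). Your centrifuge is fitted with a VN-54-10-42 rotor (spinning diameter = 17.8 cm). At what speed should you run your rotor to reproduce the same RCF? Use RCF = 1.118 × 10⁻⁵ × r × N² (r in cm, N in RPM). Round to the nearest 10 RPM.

14540 RPM

Original rotor: r = 247 mm / 2 = 123.5 mm = 12.35 cm
RCF_original = 1.118 × 10⁻⁵ × 12.35 × (12345)² = 1.118 × 10⁻⁵ × 12.35 × 152,399,025 ≈ 21,042.2 × g
Your rotor: r = 17.8 / 2 = 8.9 cm
21,042.2 = 1.118 × 10⁻⁵ × 8.9 × N²
N² = 21,042.2 / (9.9502 × 10⁻⁵) = 211,475,146
N ≈ √211,475,146 ≈ 14,542.2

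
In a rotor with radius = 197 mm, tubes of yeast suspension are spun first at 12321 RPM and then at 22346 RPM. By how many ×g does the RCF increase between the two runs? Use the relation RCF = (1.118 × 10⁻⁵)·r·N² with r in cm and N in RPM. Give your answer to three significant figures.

r = 197 mm = 19.7 cm
RCF₁ = 1.118 × 10⁻⁵ × 19.7 × (12321)² = 1.118 × 10⁻⁵ × 19.7 × 151,807,041 ≈ 33,434.9 × g
RCF₂ = 1.118 × 10⁻⁵ × 19.7 × (22346)² = 1.118 × 10⁻⁵ × 19.7 × 499,343,716 ≈ 109,978.5 × g
Increase = 109,978.5 − 33,434.9 = 76,543.6

76500 ×g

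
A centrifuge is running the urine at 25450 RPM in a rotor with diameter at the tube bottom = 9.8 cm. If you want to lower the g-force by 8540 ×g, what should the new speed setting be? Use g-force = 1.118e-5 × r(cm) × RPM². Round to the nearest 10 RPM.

22180 RPM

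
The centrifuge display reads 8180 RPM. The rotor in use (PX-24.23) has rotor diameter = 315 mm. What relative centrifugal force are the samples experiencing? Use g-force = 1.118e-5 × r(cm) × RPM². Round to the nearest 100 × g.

11800 × g

r = 315 mm / 2 = 157.5 mm = 15.75 cm
RCF = 1.118 × 10⁻⁵ × 15.75 × (8180)² = 1.118 × 10⁻⁵ × 15.75 × 66,912,400 ≈ 11,782.3 × g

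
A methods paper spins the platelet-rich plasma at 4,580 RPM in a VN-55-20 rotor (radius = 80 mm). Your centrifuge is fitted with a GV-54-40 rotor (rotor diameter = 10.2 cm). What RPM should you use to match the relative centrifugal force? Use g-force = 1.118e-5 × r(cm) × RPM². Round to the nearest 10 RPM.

5740 RPM

Original rotor: r = 80 mm = 8.0 cm
RCF_original = 1.118 × 10⁻⁵ × 8 × (4580)² = 1.118 × 10⁻⁵ × 8 × 20,976,400 ≈ 1,876.1 × g
Your rotor: r = 10.2 / 2 = 5.1 cm
1,876.1 = 1.118 × 10⁻⁵ × 5.1 × N²
N² = 1,876.1 / (5.7018 × 10⁻⁵) = 32,903,644
N ≈ √32,903,644 ≈ 5,736.2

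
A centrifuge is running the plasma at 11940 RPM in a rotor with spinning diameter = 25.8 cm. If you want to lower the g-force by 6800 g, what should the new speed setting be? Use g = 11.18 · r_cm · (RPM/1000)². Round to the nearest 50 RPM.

≈ 9750 RPM

r = 25.8 / 2 = 12.9 cm
Current RCF = 11.18 × 12.9 × (11.94)² = 11.18 × 12.9 × 142.5636 ≈ 20,560.8 × g
Target RCF = 20,560.8 − 6,800 = 13,760.8 × g
(N/1000)² = 13,760.8 / 144.222 = 95.41401
N = 1000 × √95.41401 ≈ 9,768.0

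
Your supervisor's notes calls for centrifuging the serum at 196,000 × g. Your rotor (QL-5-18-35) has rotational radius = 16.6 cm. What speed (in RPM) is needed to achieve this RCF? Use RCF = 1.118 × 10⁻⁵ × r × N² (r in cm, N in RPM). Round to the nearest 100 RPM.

196,000 = 1.118 × 10⁻⁵ × 16.6 × N²
N² = 196,000 / (18.5588 × 10⁻⁵) = 1,056,102,765
N ≈ √1,056,102,765 ≈ 32,497.7

32500 RPM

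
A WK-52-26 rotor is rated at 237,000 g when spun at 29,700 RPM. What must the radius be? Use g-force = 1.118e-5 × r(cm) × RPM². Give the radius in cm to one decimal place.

24.0 cm

237000 = 1.118 × 10⁻⁵ × r × (29700)²
r = 237000 / (1.118 × 10⁻⁵ × 882,090,000) = 237000 / 9861.766 ≈ 24.032 cm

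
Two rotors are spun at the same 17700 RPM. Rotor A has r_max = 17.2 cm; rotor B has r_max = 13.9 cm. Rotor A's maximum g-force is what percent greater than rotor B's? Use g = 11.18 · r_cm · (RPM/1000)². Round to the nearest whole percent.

At equal RPM, RCF scales linearly with r: ratio = 17.2 / 13.9 = 1.2374.
So rotor A delivers 23.7% more g-force.

24%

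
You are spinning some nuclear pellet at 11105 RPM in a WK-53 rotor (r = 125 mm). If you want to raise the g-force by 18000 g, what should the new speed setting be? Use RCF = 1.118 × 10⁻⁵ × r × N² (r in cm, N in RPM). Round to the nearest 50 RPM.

≈ 15900 RPM

r = 125 mm = 12.5 cm
Current RCF = 1.118 × 10⁻⁵ × 12.5 × (11105)² = 1.118 × 10⁻⁵ × 12.5 × 123,321,025 ≈ 17,234.1 × g
Target RCF = 17,234.1 + 18,000 = 35,234.1 × g
N² = 35,234.1 / (13.975 × 10⁻⁵) = 252,122,361
N ≈ √252,122,361 ≈ 15,878.4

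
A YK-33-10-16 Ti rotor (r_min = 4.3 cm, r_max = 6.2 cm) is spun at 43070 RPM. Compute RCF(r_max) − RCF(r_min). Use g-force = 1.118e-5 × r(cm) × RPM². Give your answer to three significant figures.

ΔRCF ≈ 39400 g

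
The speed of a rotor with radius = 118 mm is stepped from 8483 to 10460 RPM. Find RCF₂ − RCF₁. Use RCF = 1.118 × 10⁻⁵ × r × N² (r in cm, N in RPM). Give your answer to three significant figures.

4940 × g

r = 118 mm = 11.8 cm
RCF₁ = 1.118 × 10⁻⁵ × 11.8 × (8483)² = 1.118 × 10⁻⁵ × 11.8 × 71,961,289 ≈ 9,493.4 × g
RCF₂ = 1.118 × 10⁻⁵ × 11.8 × (10460)² = 1.118 × 10⁻⁵ × 11.8 × 109,411,600 ≈ 14,434 × g
Increase = 14,434 − 9,493.4 = 4,940.6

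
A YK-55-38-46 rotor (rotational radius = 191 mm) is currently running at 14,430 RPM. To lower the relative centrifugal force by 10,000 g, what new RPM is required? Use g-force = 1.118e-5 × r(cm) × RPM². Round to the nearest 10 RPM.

N₂ ≈ 12700 RPM

r = 191 mm = 19.1 cm
Current RCF = 1.118 × 10⁻⁵ × 19.1 × (14430)² = 1.118 × 10⁻⁵ × 19.1 × 208,224,900 ≈ 44,463.9 × g
Target RCF = 44,463.9 − 10,000 = 34,463.9 × g
N² = 34,463.9 / (21.3538 × 10⁻⁵) = 161,394,693
N ≈ √161,394,693 ≈ 12,704.1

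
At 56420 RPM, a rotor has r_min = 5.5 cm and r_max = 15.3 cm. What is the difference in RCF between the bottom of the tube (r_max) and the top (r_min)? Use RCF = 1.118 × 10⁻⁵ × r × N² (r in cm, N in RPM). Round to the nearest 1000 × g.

ΔRCF ≈ 349000 × g

ΔRCF = 1.118 × 10⁻⁵ × (r_max − r_min) × N² = 1.118 × 10⁻⁵ × 9.8 × 3,183,216,400 ≈ 348,765.9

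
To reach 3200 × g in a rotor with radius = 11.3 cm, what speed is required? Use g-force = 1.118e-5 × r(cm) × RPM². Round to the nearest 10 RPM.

N ≈ 5030 RPM

RCF = 1.118 × 10⁻⁵ × r × N²
3,200 = 1.118 × 10⁻⁵ × 11.3 × N²
N² = 3,200 / (12.6334 × 10⁻⁵) = 25,329,682
N ≈ √25,329,682 ≈ 5,032.9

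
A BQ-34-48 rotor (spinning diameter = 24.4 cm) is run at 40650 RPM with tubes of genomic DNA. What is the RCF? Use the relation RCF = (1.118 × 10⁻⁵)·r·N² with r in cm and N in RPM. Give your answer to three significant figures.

r = 24.4 / 2 = 12.2 cm
RCF = 1.118 × 10⁻⁵ × 12.2 × (40650)² = 1.118 × 10⁻⁵ × 12.2 × 1,652,422,500 ≈ 225,383.8 × g

≈ 225000 ×g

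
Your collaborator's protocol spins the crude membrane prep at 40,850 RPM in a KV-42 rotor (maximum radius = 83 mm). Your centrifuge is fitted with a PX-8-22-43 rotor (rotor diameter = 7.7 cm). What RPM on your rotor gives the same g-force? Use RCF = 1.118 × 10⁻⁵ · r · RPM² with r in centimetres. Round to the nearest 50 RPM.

60000 RPM

Original rotor: r = 83 mm = 8.3 cm
RCF_original = 1.118 × 10⁻⁵ × 8.3 × (40850)² = 1.118 × 10⁻⁵ × 8.3 × 1,668,722,500 ≈ 154,847.4 × g
Your rotor: r = 7.7 / 2 = 3.85 cm
154,847.4 = 1.118 × 10⁻⁵ × 3.85 × N²
N² = 154,847.4 / (4.3043 × 10⁻⁵) = 3,597,504,821
N ≈ √3,597,504,821 ≈ 59,979.2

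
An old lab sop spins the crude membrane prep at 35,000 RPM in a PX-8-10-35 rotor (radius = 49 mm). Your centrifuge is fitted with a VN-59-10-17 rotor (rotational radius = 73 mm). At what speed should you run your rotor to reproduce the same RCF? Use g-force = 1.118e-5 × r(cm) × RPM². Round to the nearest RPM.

≈ 28675 RPM

Original rotor: r = 49 mm = 4.9 cm
RCF_original = 1.118 × 10⁻⁵ × 4.9 × (35000)² = 1.118 × 10⁻⁵ × 4.9 × 1,225,000,000 ≈ 67,108 × g
Your rotor: r = 73 mm = 7.3 cm
67,108 = 1.118 × 10⁻⁵ × 7.3 × N²
N² = 67,108 / (8.1614 × 10⁻⁵) = 822,260,887
N ≈ √822,260,887 ≈ 28,675.1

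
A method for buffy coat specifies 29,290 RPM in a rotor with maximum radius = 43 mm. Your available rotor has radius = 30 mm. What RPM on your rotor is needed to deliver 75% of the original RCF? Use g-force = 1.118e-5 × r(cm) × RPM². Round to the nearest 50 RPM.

30350 RPM

Original rotor: r = 43 mm = 4.3 cm
RCF_original = 1.118 × 10⁻⁵ × 4.3 × (29290)² = 1.118 × 10⁻⁵ × 4.3 × 857,904,100 ≈ 41,242.9 × g
Target RCF = 0.75 × 41,242.9 ≈ 30,932.2 × g
Your rotor: r = 30 mm = 3.0 cm
30,932.2 = 1.118 × 10⁻⁵ × 3 × N²
N² = 30,932.2 / (3.354 × 10⁻⁵) = 922,248,062
N ≈ √922,248,062 ≈ 30,368.5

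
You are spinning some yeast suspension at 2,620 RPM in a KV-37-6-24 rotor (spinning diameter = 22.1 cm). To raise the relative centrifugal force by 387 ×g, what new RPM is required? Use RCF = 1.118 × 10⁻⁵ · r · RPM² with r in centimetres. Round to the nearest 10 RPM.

3160 RPM

r = 22.1 / 2 = 11.05 cm
Current RCF = 1.118 × 10⁻⁵ × 11.05 × (2620)² = 1.118 × 10⁻⁵ × 11.05 × 6,864,400 ≈ 848 × g
Target RCF = 848 + 387 = 1,235 × g
N² = 1,235 / (12.3539 × 10⁻⁵) = 9,996,843
N ≈ √9,996,843 ≈ 3,161.8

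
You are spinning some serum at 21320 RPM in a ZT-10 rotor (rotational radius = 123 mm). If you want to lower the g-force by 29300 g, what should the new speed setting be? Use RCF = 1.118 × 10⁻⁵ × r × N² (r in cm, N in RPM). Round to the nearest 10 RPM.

≈ 15540 RPM

r = 123 mm = 12.3 cm
Current RCF = 1.118 × 10⁻⁵ × 12.3 × (21320)² = 1.118 × 10⁻⁵ × 12.3 × 454,542,400 ≈ 62,505.9 × g
Target RCF = 62,505.9 − 29,300 = 33,205.9 × g
N² = 33,205.9 / (13.7514 × 10⁻⁵) = 241,472,868
N ≈ √241,472,868 ≈ 15,539.4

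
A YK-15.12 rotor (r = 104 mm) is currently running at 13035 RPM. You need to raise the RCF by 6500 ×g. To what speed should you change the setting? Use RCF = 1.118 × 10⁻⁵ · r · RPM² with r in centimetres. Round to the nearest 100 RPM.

r = 104 mm = 10.4 cm
Current RCF = 1.118 × 10⁻⁵ × 10.4 × (13035)² = 1.118 × 10⁻⁵ × 10.4 × 169,911,225 ≈ 19,755.9 × g
Target RCF = 19,755.9 + 6,500 = 26,255.9 × g
N² = 26,255.9 / (11.6272 × 10⁻⁵) = 225,814,470
N ≈ √225,814,470 ≈ 15,027.1

15000 RPM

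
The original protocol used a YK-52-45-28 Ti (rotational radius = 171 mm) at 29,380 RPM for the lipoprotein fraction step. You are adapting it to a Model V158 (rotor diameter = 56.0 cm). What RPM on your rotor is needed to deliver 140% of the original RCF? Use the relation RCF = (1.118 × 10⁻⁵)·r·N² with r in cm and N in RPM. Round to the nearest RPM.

≈ 27167 RPM

Original rotor: r = 171 mm = 17.1 cm
RCF_original = 1.118 × 10⁻⁵ × 17.1 × (29380)² = 1.118 × 10⁻⁵ × 17.1 × 863,184,400 ≈ 165,021.9 × g
Target RCF = 1.4 × 165,021.9 ≈ 231,030.7 × g
Your rotor: r = 56.0 / 2 = 28 cm
231,030.7 = 1.118 × 10⁻⁵ × 28 × N²
N² = 231,030.7 / (31.304 × 10⁻⁵) = 738,022,936
N ≈ √738,022,936 ≈ 27,166.6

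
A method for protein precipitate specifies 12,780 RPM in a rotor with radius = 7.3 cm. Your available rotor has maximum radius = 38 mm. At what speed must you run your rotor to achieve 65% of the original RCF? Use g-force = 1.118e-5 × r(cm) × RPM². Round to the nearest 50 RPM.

RCF_original = 1.118 × 10⁻⁵ × 7.3 × (12780)² = 1.118 × 10⁻⁵ × 7.3 × 163,328,400 ≈ 13,329.9 × g
Target RCF = 0.65 × 13,329.9 ≈ 8,664.4 × g
Your rotor: r = 38 mm = 3.8 cm
8,664.4 = 1.118 × 10⁻⁵ × 3.8 × N²
N² = 8,664.4 / (4.2484 × 10⁻⁵) = 203,945,015
N ≈ √203,945,015 ≈ 14,280.9

≈ 14300 RPM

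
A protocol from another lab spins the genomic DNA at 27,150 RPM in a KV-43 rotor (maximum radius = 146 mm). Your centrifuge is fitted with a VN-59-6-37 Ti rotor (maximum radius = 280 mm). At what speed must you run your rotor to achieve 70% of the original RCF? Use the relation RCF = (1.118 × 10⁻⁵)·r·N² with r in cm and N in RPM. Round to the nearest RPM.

≈ 16403 RPM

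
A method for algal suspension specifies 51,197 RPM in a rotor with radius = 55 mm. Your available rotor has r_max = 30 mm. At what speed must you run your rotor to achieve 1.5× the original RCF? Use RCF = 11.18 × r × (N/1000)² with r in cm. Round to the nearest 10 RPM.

≈ 84900 RPM

Original rotor: r = 55 mm = 5.5 cm
RCF_original = 11.18 × 5.5 × (51.197)² = 11.18 × 5.5 × 2,621.132809 ≈ 161,173.5 × g
Target RCF = 1.5 × 161,173.5 ≈ 241,760.2 × g
Your rotor: r = 30 mm = 3.0 cm
241,760.2 = 11.18 × 3 × (N/1000)²
(N/1000)² = 241,760.2 / 33.54 = 7208.116
N = 1000 × √7208.116 ≈ 84,900.6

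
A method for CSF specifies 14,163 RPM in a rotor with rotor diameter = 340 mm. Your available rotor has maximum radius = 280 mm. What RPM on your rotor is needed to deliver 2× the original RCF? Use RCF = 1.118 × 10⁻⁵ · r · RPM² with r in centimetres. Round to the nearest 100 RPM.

≈ 15600 RPM

Original rotor: r = 340 mm / 2 = 170 mm = 17 cm
RCF = 1.118 × 10⁻⁵ × r × N²
RCF_original = 1.118 × 10⁻⁵ × 17 × (14163)² = 1.118 × 10⁻⁵ × 17 × 200,590,569 ≈ 38,124.2 × g
Target RCF = 2 × 38,124.2 ≈ 76,248.4 × g
Your rotor: r = 280 mm = 28.0 cm
76,248.4 = 1.118 × 10⁻⁵ × 28 × N²
N² = 76,248.4 / (31.304 × 10⁻⁵) = 243,573,984
N ≈ √243,573,984 ≈ 15,606.9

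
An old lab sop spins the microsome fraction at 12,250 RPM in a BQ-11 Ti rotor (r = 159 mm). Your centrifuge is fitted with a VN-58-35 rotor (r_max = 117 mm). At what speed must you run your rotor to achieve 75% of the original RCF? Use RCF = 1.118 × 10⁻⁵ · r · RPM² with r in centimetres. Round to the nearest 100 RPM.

≈ 12400 RPM

Original rotor: r = 159 mm = 15.9 cm
RCF_original = 1.118 × 10⁻⁵ × 15.9 × (12250)² = 1.118 × 10⁻⁵ × 15.9 × 150,062,500 ≈ 26,675.4 × g
Target RCF = 0.75 × 26,675.4 ≈ 20,006.6 × g
Your rotor: r = 117 mm = 11.7 cm
20,006.6 = 1.118 × 10⁻⁵ × 11.7 × N²
N² = 20,006.6 / (13.0806 × 10⁻⁵) = 152,948,641
N ≈ √152,948,641 ≈ 12,367.2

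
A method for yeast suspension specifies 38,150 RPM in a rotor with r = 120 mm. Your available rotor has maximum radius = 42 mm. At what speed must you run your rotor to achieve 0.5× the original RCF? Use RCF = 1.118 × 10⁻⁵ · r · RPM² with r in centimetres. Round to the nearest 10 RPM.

Original rotor: r = 120 mm = 12.0 cm
RCF_original = 1.118 × 10⁻⁵ × 12 × (38150)² = 1.118 × 10⁻⁵ × 12 × 1,455,422,500 ≈ 195,259.5 × g
Target RCF = 0.5 × 195,259.5 ≈ 97,629.8 × g
Your rotor: r = 42 mm = 4.2 cm
97,629.8 = 1.118 × 10⁻⁵ × 4.2 × N²
N² = 97,629.8 / (4.6956 × 10⁻⁵) = 2,079,176,250
N ≈ √2,079,176,250 ≈ 45,598.0

≈ 45600 RPM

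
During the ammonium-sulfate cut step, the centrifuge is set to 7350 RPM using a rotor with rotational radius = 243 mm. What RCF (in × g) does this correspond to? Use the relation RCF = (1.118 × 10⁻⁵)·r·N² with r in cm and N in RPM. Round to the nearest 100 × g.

r = 243 mm = 24.3 cm
RCF = 1.118 × 10⁻⁵ × 24.3 × (7350)² = 1.118 × 10⁻⁵ × 24.3 × 54,022,500 ≈ 14,676.5 × g

RCF ≈ 14700 × g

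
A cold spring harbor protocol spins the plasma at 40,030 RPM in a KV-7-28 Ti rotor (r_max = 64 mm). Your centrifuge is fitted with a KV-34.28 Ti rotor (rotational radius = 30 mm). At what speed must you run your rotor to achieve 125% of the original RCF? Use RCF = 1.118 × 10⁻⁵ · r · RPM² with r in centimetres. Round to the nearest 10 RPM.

≈ 65370 RPM

Original rotor: r = 64 mm = 6.4 cm
RCF_original = 1.118 × 10⁻⁵ × 6.4 × (40030)² = 1.118 × 10⁻⁵ × 6.4 × 1,602,400,900 ≈ 114,655 × g
Target RCF = 1.25 × 114,655 ≈ 143,318.8 × g
Your rotor: r = 30 mm = 3.0 cm
143,318.8 = 1.118 × 10⁻⁵ × 3 × N²
N² = 143,318.8 / (3.354 × 10⁻⁵) = 4,273,070,960
N ≈ √4,273,070,960 ≈ 65,368.7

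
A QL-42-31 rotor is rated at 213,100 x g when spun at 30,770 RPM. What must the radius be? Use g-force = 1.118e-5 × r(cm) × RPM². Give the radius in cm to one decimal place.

20.1 cm

RCF = 1.118 × 10⁻⁵ × r × N²
213100 = 1.118 × 10⁻⁵ × r × (30770)²
r = 213100 / (1.118 × 10⁻⁵ × 946,792,900) = 213100 / 10585.14 ≈ 20.132 cm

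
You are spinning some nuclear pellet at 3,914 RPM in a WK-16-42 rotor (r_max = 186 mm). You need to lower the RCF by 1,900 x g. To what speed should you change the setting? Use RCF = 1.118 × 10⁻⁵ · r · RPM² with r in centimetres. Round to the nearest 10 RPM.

≈ 2490 RPM

r = 186 mm = 18.6 cm
Current RCF = 1.118 × 10⁻⁵ × 18.6 × (3914)² = 1.118 × 10⁻⁵ × 18.6 × 15,319,396 ≈ 3,185.6 × g
Target RCF = 3,185.6 − 1,900 = 1,285.6 × g
N² = 1,285.6 / (20.7948 × 10⁻⁵) = 6,182,315
N ≈ √6,182,315 ≈ 2,486.4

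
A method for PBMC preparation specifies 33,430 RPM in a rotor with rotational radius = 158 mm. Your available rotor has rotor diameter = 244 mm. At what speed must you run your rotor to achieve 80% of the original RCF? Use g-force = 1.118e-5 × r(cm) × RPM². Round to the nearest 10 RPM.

Original rotor: r = 158 mm = 15.8 cm
RCF_original = 1.118 × 10⁻⁵ × 15.8 × (33430)² = 1.118 × 10⁻⁵ × 15.8 × 1,117,564,900 ≈ 197,411.1 × g
Target RCF = 0.8 × 197,411.1 ≈ 157,928.9 × g
Your rotor: r = 244 mm / 2 = 122 mm = 12.2 cm
157,928.9 = 1.118 × 10⁻⁵ × 12.2 × N²
N² = 157,928.9 / (13.6396 × 10⁻⁵) = 1,157,870,465
N ≈ √1,157,870,465 ≈ 34,027.5

≈ 34030 RPM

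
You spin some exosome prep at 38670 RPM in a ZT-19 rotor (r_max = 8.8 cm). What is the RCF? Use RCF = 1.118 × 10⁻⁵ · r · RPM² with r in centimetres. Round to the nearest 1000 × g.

RCF = 1.118 × 10⁻⁵ × r × N²
RCF = 1.118 × 10⁻⁵ × 8.8 × (38670)² = 1.118 × 10⁻⁵ × 8.8 × 1,495,368,900 ≈ 147,120.4 × g

RCF ≈ 147000 g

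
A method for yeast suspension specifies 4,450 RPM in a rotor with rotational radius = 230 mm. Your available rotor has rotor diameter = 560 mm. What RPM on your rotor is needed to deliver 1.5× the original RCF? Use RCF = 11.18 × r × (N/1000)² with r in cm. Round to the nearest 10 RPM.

≈ 4940 RPM

Original rotor: r = 230 mm = 23.0 cm
RCF = 11.18 × r × (N/1000)²
RCF_original = 11.18 × 23 × (4.45)² = 11.18 × 23 × 19.8025 ≈ 5,092 × g
Target RCF = 1.5 × 5,092 ≈ 7,638 × g
Your rotor: r = 560 mm / 2 = 280 mm = 28 cm
7,638 = 11.18 × 28 × (N/1000)²
(N/1000)² = 7,638 / 313.04 = 24.39944
N = 1000 × √24.39944 ≈ 4,939.6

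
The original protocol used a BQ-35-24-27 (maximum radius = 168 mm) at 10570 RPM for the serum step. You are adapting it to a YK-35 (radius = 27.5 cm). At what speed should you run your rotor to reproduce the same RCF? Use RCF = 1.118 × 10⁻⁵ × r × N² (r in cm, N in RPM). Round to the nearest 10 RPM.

Original rotor: r = 168 mm = 16.8 cm
RCF_original = 1.118 × 10⁻⁵ × 16.8 × (10570)² = 1.118 × 10⁻⁵ × 16.8 × 111,724,900 ≈ 20,984.6 × g
20,984.6 = 1.118 × 10⁻⁵ × 27.5 × N²
N² = 20,984.6 / (30.745 × 10⁻⁵) = 68,253,700
N ≈ √68,253,700 ≈ 8,261.6

≈ 8260 RPM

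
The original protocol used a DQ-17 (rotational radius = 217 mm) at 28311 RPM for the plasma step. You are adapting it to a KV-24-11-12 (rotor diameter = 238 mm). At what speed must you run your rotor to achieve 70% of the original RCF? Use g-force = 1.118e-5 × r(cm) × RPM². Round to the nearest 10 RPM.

≈ 31990 RPM

Original rotor: r = 217 mm = 21.7 cm
RCF_original = 1.118 × 10⁻⁵ × 21.7 × (28311)² = 1.118 × 10⁻⁵ × 21.7 × 801,512,721 ≈ 194,451.8 × g
Target RCF = 0.7 × 194,451.8 ≈ 136,116.3 × g
Your rotor: r = 238 mm / 2 = 119 mm = 11.9 cm
136,116.3 = 1.118 × 10⁻⁵ × 11.9 × N²
N² = 136,116.3 / (13.3042 × 10⁻⁵) = 1,023,107,740
N ≈ √1,023,107,740 ≈ 31,986.1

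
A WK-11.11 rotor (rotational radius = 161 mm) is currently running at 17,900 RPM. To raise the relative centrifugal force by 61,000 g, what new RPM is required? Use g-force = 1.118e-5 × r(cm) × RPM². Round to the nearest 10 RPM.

N₂ ≈ 25680 RPM

r = 161 mm = 16.1 cm
Current RCF = 1.118 × 10⁻⁵ × 16.1 × (17900)² = 1.118 × 10⁻⁵ × 16.1 × 320,410,000 ≈ 57,673.2 × g
Target RCF = 57,673.2 + 61,000 = 118,673.2 × g
N² = 118,673.2 / (17.9998 × 10⁻⁵) = 659,302,881
N ≈ √659,302,881 ≈ 25,676.9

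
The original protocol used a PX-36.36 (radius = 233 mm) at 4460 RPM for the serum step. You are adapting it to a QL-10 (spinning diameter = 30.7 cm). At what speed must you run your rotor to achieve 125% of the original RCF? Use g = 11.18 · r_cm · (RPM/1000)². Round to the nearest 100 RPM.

6100 RPM

Original rotor: r = 233 mm = 23.3 cm
RCF_original = 11.18 × 23.3 × (4.46)² = 11.18 × 23.3 × 19.8916 ≈ 5,181.6 × g
Target RCF = 1.25 × 5,181.6 ≈ 6,477 × g
Your rotor: r = 30.7 / 2 = 15.35 cm
6,477 = 11.18 × 15.35 × (N/1000)²
(N/1000)² = 6,477 / 171.613 = 37.7419
N = 1000 × √37.7419 ≈ 6,143.4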